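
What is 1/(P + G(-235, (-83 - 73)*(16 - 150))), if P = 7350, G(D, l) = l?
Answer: 1/28254 ≈ 3.5393e-5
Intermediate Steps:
1/(P + G(-235, (-83 - 73)*(16 - 150))) = 1/(7350 + (-83 - 73)*(16 - 150)) = 1/(7350 - 156*(-134)) = 1/(7350 + 20904) = 1/28254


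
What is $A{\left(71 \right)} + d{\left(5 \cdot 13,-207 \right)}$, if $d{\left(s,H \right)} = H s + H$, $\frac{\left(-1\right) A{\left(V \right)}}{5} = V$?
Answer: $-14017$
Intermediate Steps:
$A{\left(V \right)} = - 5 V$
$d{\left(s,H \right)} = H + H s$
$A{\left(71 \right)} + d{\left(5 \cdot 13,-207 \right)} = \left(-5\right) 71 - 207 \left(1 + 5 \cdot 13\right) = -355 - 207 \left(1 + 65\right) = -355 - 13662 = -14017$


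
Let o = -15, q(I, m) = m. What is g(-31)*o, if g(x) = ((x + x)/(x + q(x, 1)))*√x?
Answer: -31*I*√31 ≈ -172.6*I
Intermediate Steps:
g(x) = 2*x^(3/2)/(1 + x) (g(x) = ((x + x)/(x + 1))*√x = ((2*x)/(1 + x))*√x = (2*x/(1 + x))*√x = 2*x^(3/2)/(1 + x))
g(-31)*o = (2*(-31)^(3/2)/(1 - 31))*(-15) = (2*(-31*I*√31)/(-30))*(-15) = (2*(-31*I*√31)*(-1/30))*(-15) = (31*I*√31/15)*(-15) = -31*I*√31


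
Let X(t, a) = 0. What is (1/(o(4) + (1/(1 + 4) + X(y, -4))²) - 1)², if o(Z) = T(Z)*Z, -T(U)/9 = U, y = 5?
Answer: 13133376/12952801 ≈ 1.0139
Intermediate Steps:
T(U) = -9*U
o(Z) = -9*Z² (o(Z) = (-9*Z)*Z = -9*Z²)
(1/(o(4) + (1/(1 + 4) + X(y, -4))²) - 1)² = (1/(-9*4² + (1/(1 + 4) + 0)²) - 1)² = (1/(-9*16 + (1/5 + 0)²) - 1)² = (1/(-144 + (⅕ + 0)²) - 1)² = (1/(-144 + (⅕)²) - 1)² = (1/(-144 + 1/25) - 1)² = (1/(-3599/25) - 1)² = (-25/3599 - 1)² = (-3624/3599)² = 13133376/12952801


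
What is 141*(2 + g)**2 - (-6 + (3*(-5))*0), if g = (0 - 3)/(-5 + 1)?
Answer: 17157/16 ≈ 1072.3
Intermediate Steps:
g = 3/4 (g = -3/(-4) = -3*(-1/4) = 3/4 ≈ 0.75000)
141*(2 + g)**2 - (-6 + (3*(-5))*0) = 141*(2 + 3/4)**2 - (-6 + (3*(-5))*0) = 141*(11/4)**2 - (-6 - 15*0) = 141*(121/16) - (-6 + 0) = 17061/16 - 1*(-6) = 17061/16 + 6 = 17157/16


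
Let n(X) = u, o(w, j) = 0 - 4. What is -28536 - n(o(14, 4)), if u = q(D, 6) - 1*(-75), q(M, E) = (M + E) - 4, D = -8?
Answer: -28605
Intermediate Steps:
o(w, j) = -4
q(M, E) = -4 + E + M (q(M, E) = (E + M) - 4 = -4 + E + M)
u = 69 (u = (-4 + 6 - 8) - 1*(-75) = -6 + 75 = 69)
n(X) = 69
-28536 - n(o(14, 4)) = -28536 - 1*69 = -28536 - 69 = -28605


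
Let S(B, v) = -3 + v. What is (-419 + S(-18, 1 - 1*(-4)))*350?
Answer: -145950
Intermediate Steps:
(-419 + S(-18, 1 - 1*(-4)))*350 = (-419 + (-3 + (1 - 1*(-4))))*350 = (-419 + (-3 + (1 + 4)))*350 = (-419 + (-3 + 5))*350 = (-419 + 2)*350 = -417*350 = -145950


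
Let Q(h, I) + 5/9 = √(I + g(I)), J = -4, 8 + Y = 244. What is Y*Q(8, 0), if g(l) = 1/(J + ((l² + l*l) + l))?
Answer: -1180/9 + 118*I ≈ -131.11 + 118.0*I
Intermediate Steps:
Y = 236 (Y = -8 + 244 = 236)
g(l) = 1/(-4 + l + 2*l²) (g(l) = 1/(-4 + ((l² + l*l) + l)) = 1/(-4 + ((l² + l²) + l)) = 1/(-4 + (2*l² + l)) = 1/(-4 + (l + 2*l²)) = 1/(-4 + l + 2*l²))
Q(h, I) = -5/9 + √(I + 1/(-4 + I + 2*I²))
Y*Q(8, 0) = 236*(-5/9 + √((1 + 0*(-4 + 0 + 2*0²))/(-4 + 0 + 2*0²))) = 236*(-5/9 + √((1 + 0*(-4 + 0 + 2*0))/(-4 + 0 + 2*0))) = 236*(-5/9 + √((1 + 0*(-4 + 0 + 0))/(-4 + 0 + 0))) = 236*(-5/9 + √((1 + 0*(-4))/(-4))) = 236*(-5/9 + √(-(1 + 0)/4)) = 236*(-5/9 + √(-¼*1)) = 236*(-5/9 + √(-¼)) = 236*(-5/9 + I/2) = -1180/9 + 118*I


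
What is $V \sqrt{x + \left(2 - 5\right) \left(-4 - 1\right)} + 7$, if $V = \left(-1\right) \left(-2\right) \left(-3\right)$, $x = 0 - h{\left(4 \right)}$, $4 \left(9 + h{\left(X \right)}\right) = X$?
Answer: $7 - 6 \sqrt{23} \approx -21.775$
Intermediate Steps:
$h{\left(X \right)} = -9 + \frac{X}{4}$
$x = 8$ ($x = 0 - \left(-9 + \frac{1}{4} \cdot 4\right) = 0 - \left(-9 + 1\right) = 0 - -8 = 0 + 8 = 8$)
$V = -6$ ($V = 2 \left(-3\right) = -6$)
$V \sqrt{x + \left(2 - 5\right) \left(-4 - 1\right)} + 7 = - 6 \sqrt{8 + \left(2 - 5\right) \left(-4 - 1\right)} + 7 = - 6 \sqrt{8 - -15} + 7 = - 6 \sqrt{8 + 15} + 7 = - 6 \sqrt{23} + 7 = 7 - 6 \sqrt{23}$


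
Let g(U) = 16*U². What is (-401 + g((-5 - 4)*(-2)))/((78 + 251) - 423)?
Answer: -4783/94 ≈ -50.883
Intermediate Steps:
(-401 + g((-5 - 4)*(-2)))/((78 + 251) - 423) = (-401 + 16*((-5 - 4)*(-2))²)/((78 + 251) - 423) = (-401 + 16*(-9*(-2))²)/(329 - 423) = (-401 + 16*18²)/(-94) = (-401 + 16*324)*(-1/94) = (-401 + 5184)*(-1/94) = 4783*(-1/94) = -4783/94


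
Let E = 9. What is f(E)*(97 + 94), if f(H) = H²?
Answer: 15471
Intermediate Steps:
f(E)*(97 + 94) = 9²*(97 + 94) = 81*191 = 15471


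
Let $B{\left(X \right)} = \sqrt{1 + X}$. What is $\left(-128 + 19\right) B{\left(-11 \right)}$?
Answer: $- 109 i \sqrt{10} \approx - 344.69 i$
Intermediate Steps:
$\left(-128 + 19\right) B{\left(-11 \right)} = \left(-128 + 19\right) \sqrt{1 - 11} = - 109 \sqrt{-10} = - 109 i \sqrt{10}$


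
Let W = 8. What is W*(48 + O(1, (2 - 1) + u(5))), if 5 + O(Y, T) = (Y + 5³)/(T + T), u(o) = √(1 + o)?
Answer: 1216/5 + 504*√6/5 ≈ 490.11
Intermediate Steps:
O(Y, T) = -5 + (125 + Y)/(2*T) (O(Y, T) = -5 + (Y + 5³)/(T + T) = -5 + (Y + 125)/((2*T)) = -5 + (125 + Y)*(1/(2*T)) = -5 + (125 + Y)/(2*T))
W*(48 + O(1, (2 - 1) + u(5))) = 8*(48 + (125 + 1 - 10*((2 - 1) + √(1 + 5)))/(2*((2 - 1) + √(1 + 5)))) = 8*(48 + (125 + 1 - 10*(1 + √6))/(2*(1 + √6))) = 8*(48 + (125 + 1 + (-10 - 10*√6))/(2*(1 + √6))) = 8*(48 + (116 - 10*√6)/(2*(1 + √6))) = 384 + 4*(116 - 10*√6)/(1 + √6)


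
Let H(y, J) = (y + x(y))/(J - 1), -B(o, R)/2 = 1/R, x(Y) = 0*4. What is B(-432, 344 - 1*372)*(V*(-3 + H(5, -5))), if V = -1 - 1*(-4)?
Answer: -23/28 ≈ -0.82143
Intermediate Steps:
x(Y) = 0
V = 3 (V = -1 + 4 = 3)
B(o, R) = -2/R
H(y, J) = y/(-1 + J) (H(y, J) = (y + 0)/(J - 1) = y/(-1 + J))
B(-432, 344 - 1*372)*(V*(-3 + H(5, -5))) = (-2/(344 - 1*372))*(3*(-3 + 5/(-1 - 5))) = (-2/(344 - 372))*(3*(-3 + 5/(-6))) = (-2/(-28))*(3*(-3 + 5*(-1/6))) = (-2*(-1/28))*(3*(-3 - 5/6)) = (3*(-23/6))/14 = (1/14)*(-23/2) = -23/28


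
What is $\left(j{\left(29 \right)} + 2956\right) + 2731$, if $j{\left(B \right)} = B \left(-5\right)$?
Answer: $5542$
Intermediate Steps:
$j{\left(B \right)} = - 5 B$
$\left(j{\left(29 \right)} + 2956\right) + 2731 = \left(\left(-5\right) 29 + 2956\right) + 2731 = \left(-145 + 2956\right) + 2731 = 2811 + 2731 = 5542$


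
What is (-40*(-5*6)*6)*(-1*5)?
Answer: -36000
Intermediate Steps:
(-40*(-5*6)*6)*(-1*5) = -(-1200)*6*(-5) = -40*(-180)*(-5) = 7200*(-5) = -36000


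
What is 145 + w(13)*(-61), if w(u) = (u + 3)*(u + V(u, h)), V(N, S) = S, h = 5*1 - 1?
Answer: -16447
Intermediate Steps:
h = 4 (h = 5 - 1 = 4)
w(u) = (3 + u)*(4 + u) (w(u) = (u + 3)*(u + 4) = (3 + u)*(4 + u))
145 + w(13)*(-61) = 145 + (12 + 13**2 + 7*13)*(-61) = 145 + (12 + 169 + 91)*(-61) = 145 + 272*(-61) = 145 - 16592 = -16447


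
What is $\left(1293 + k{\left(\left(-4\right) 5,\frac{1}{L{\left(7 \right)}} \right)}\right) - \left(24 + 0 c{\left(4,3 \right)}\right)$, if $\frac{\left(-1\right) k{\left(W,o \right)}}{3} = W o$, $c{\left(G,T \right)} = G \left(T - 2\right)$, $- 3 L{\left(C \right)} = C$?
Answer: $\frac{8703}{7} \approx 1243.3$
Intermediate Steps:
$L{\left(C \right)} = - \frac{C}{3}$
$c{\left(G,T \right)} = G \left(-2 + T\right)$
$k{\left(W,o \right)} = - 3 W o$
$\left(1293 + k{\left(\left(-4\right) 5,\frac{1}{L{\left(7 \right)}} \right)}\right) - \left(24 + 0 c{\left(4,3 \right)}\right) = \left(1293 - \frac{3 \left(\left(-4\right) 5\right)}{\left(- \frac{1}{3}\right) 7}\right) - \left(24 + 0 \cdot 4 \left(-2 + 3\right)\right) = \left(1293 - - \frac{60}{- \frac{7}{3}}\right) - \left(24 + 0 \cdot 4 \cdot 1\right) = \left(1293 - \left(-60\right) \left(- \frac{3}{7}\right)\right) + \left(0 \cdot 4 - 24\right) = \left(1293 - \frac{180}{7}\right) + \left(0 - 24\right) = \frac{8871}{7} - 24 = \frac{8703}{7}$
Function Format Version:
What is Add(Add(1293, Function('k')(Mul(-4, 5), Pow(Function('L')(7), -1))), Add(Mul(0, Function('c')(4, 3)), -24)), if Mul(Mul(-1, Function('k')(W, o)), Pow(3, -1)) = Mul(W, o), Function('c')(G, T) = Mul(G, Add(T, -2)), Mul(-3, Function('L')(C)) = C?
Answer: Rational(8703, 7) ≈ 1243.3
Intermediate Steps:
Function('L')(C) = Mul(Rational(-1, 3), C)
Function('c')(G, T) = Mul(G, Add(-2, T))
Function('k')(W, o) = Mul(-3, W, o) (Function('k')(W, o) = Mul(-3, Mul(W, o)) = Mul(-3, W, o))
Add(Add(1293, Function('k')(Mul(-4, 5), Pow(Function('L')(7), -1))), Add(Mul(0, Function('c')(4, 3)), -24)) = Add(Add(1293, Mul(-3, Mul(-4, 5), Pow(Mul(Rational(-1, 3), 7), -1))), Add(Mul(0, Mul(4, Add(-2, 3))), -24)) = Add(Add(1293, Mul(-3, -20, Pow(Rational(-7, 3), -1))), Add(Mul(0, Mul(4, 1)), -24)) = Add(Add(1293, Mul(-3, -20, Rational(-3, 7))), Add(Mul(0, 4), -24)) = Add(Add(1293, Rational(-180, 7)), Add(0, -24)) = Add(Rational(8871, 7), -24) = Rational(8703, 7)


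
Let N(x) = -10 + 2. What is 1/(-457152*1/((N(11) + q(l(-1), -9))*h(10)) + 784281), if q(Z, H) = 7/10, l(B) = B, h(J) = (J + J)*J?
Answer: 365/286376853 ≈ 1.2745e-6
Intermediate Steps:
h(J) = 2*J² (h(J) = (2*J)*J = 2*J²)
N(x) = -8
q(Z, H) = 7/10 (q(Z, H) = 7*(⅒) = 7/10)
1/(-457152*1/((N(11) + q(l(-1), -9))*h(10)) + 784281) = 1/(-457152*1/(200*(-8 + 7/10)) + 784281) = 1/(-457152/((-73*100/5)) + 784281) = 1/(-457152/((-73/10*200)) + 784281) = 1/(-457152/(-1460) + 784281) = 1/(-457152*(-1/1460) + 784281) = 1/(114288/365 + 784281) = 1/(286376853/365) = 365/286376853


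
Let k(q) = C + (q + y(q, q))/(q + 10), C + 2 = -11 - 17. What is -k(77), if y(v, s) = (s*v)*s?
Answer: -454000/87 ≈ -5218.4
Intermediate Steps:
y(v, s) = v*s**2
C = -30 (C = -2 + (-11 - 17) = -2 - 28 = -30)
k(q) = -30 + (q + q**3)/(10 + q) (k(q) = -30 + (q + q*q**2)/(q + 10) = -30 + (q + q**3)/(10 + q))
-k(77) = -(-300 + 77**3 - 29*77)/(10 + 77) = -(-300 + 456533 - 2233)/87 = -454000/87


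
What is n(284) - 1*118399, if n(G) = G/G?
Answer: -118398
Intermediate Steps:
n(G) = 1
n(284) - 1*118399 = 1 - 1*118399 = 1 - 118399 = -118398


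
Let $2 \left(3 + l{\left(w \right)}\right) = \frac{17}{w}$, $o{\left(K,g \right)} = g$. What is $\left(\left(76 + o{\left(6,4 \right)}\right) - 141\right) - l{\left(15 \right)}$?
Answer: $- \frac{1757}{30} \approx -58.567$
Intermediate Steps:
$l{\left(w \right)} = -3 + \frac{17}{2 w}$ ($l{\left(w \right)} = -3 + \frac{17 \frac{1}{w}}{2} = -3 + \frac{17}{2 w}$)
$\left(\left(76 + o{\left(6,4 \right)}\right) - 141\right) - l{\left(15 \right)} = \left(\left(76 + 4\right) - 141\right) - \left(-3 + \frac{17}{2 \cdot 15}\right) = \left(80 - 141\right) - \left(-3 + \frac{17}{2} \cdot \frac{1}{15}\right) = -61 - \left(-3 + \frac{17}{30}\right) = -61 - - \frac{73}{30} = -61 + \frac{73}{30} = - \frac{1757}{30}$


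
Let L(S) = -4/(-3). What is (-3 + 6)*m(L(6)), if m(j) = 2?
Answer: 6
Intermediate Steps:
L(S) = 4/3 (L(S) = -4*(-1/3) = 4/3)
(-3 + 6)*m(L(6)) = (-3 + 6)*2 = 3*2 = 6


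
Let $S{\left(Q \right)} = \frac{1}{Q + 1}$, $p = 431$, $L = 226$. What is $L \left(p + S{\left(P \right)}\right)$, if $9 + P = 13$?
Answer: $\frac{487256}{5} \approx 97451.0$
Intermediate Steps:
$P = 4$ ($P = -9 + 13 = 4$)
$S{\left(Q \right)} = \frac{1}{1 + Q}$
$L \left(p + S{\left(P \right)}\right) = 226 \left(431 + \frac{1}{1 + 4}\right) = 226 \left(431 + \frac{1}{5}\right) = 226 \cdot \frac{2156}{5} = \frac{487256}{5}$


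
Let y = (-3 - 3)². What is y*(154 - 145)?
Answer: 324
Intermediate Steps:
y = 36 (y = (-6)² = 36)
y*(154 - 145) = 36*(154 - 145) = 36*9 = 324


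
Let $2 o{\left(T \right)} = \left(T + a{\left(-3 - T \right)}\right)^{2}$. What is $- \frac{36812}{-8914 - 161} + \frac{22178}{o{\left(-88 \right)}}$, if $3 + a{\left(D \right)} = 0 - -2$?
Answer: $\frac{694118552}{71883075} \approx 9.6562$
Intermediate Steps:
$a{\left(D \right)} = -1$ ($a{\left(D \right)} = -3 + \left(0 - -2\right) = -3 + \left(0 + 2\right) = -3 + 2 = -1$)
$o{\left(T \right)} = \frac{\left(-1 + T\right)^{2}}{2}$ ($o{\left(T \right)} = \frac{\left(T - 1\right)^{2}}{2} = \frac{\left(-1 + T\right)^{2}}{2}$)
$- \frac{36812}{-8914 - 161} + \frac{22178}{o{\left(-88 \right)}} = - \frac{36812}{-8914 - 161} + \frac{22178}{\frac{1}{2} \left(-1 - 88\right)^{2}} = - \frac{36812}{-9075} + \frac{22178}{\frac{1}{2} \left(-89\right)^{2}} = \left(-36812\right) \left(- \frac{1}{9075}\right) + \frac{22178}{\frac{1}{2} \cdot 7921} = \frac{36812}{9075} + \frac{22178}{\frac{7921}{2}} = \frac{36812}{9075} + 22178 \cdot \frac{2}{7921} = \frac{36812}{9075} + \frac{44356}{7921} = \frac{694118552}{71883075}$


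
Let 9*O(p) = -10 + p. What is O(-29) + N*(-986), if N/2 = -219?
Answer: 1295591/3 ≈ 4.3186e+5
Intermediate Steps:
N = -438 (N = 2*(-219) = -438)
O(p) = -10/9 + p/9 (O(p) = (-10 + p)/9 = -10/9 + p/9)
O(-29) + N*(-986) = (-10/9 + (1/9)*(-29)) - 438*(-986) = (-10/9 - 29/9) + 431868 = -13/3 + 431868 = 1295591/3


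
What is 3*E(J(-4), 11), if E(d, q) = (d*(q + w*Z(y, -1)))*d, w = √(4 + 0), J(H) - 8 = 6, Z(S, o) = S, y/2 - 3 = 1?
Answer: 15876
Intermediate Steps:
y = 8 (y = 6 + 2*1 = 6 + 2 = 8)
J(H) = 14 (J(H) = 8 + 6 = 14)
w = 2 (w = √4 = 2)
E(d, q) = d²*(16 + q) (E(d, q) = (d*(q + 2*8))*d = (d*(q + 16))*d = (d*(16 + q))*d = d²*(16 + q))
3*E(J(-4), 11) = 3*(14²*(16 + 11)) = 3*(196*27) = 3*5292 = 15876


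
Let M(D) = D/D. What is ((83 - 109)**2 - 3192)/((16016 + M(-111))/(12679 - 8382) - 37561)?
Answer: 2702813/40345900 ≈ 0.066991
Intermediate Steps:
M(D) = 1
((83 - 109)**2 - 3192)/((16016 + M(-111))/(12679 - 8382) - 37561) = ((83 - 109)**2 - 3192)/((16016 + 1)/(12679 - 8382) - 37561) = ((-26)**2 - 3192)/(16017/4297 - 37561) = (676 - 3192)/(16017*(1/4297) - 37561) = -2516/(16017/4297 - 37561) = -2516/(-161383600/4297) = -2516*(-4297/161383600) = 2702813/40345900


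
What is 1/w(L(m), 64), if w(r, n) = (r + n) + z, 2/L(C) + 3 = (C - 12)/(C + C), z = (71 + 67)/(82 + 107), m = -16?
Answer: 1071/68318 ≈ 0.015677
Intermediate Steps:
z = 46/63 (z = 138/189 = 138*(1/189) = 46/63 ≈ 0.73016)
L(C) = 2/(-3 + (-12 + C)/(2*C)) (L(C) = 2/(-3 + (C - 12)/(C + C)) = 2/(-3 + (-12 + C)/((2*C))) = 2/(-3 + (-12 + C)*(1/(2*C))) = 2/(-3 + (-12 + C)/(2*C)))
w(r, n) = 46/63 + n + r (w(r, n) = (r + n) + 46/63 = (n + r) + 46/63 = 46/63 + n + r)
1/w(L(m), 64) = 1/(46/63 + 64 - 4*(-16)/(12 + 5*(-16))) = 1/(46/63 + 64 - 4*(-16)/(12 - 80)) = 1/(46/63 + 64 - 4*(-16)/(-68)) = 1/(46/63 + 64 - 4*(-16)*(-1/68)) = 1/(46/63 + 64 - 16/17) = 1/(68318/1071) = 1071/68318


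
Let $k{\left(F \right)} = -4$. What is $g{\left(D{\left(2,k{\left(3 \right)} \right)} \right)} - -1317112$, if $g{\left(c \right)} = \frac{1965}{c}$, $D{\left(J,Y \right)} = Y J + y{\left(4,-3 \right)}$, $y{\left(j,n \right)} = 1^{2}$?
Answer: $\frac{9217819}{7} \approx 1.3168 \cdot 10^{6}$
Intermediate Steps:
$y{\left(j,n \right)} = 1$
$D{\left(J,Y \right)} = 1 + J Y$ ($D{\left(J,Y \right)} = Y J + 1 = J Y + 1 = 1 + J Y$)
$g{\left(D{\left(2,k{\left(3 \right)} \right)} \right)} - -1317112 = \frac{1965}{1 + 2 \left(-4\right)} - -1317112 = \frac{1965}{1 - 8} + 1317112 = \frac{1965}{-7} + 1317112 = 1965 \left(- \frac{1}{7}\right) + 1317112 = - \frac{1965}{7} + 1317112 = \frac{9217819}{7}$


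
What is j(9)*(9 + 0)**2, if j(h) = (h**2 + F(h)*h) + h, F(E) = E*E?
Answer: 66339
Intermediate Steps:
F(E) = E**2
j(h) = h + h**2 + h**3 (j(h) = (h**2 + h**2*h) + h = (h**2 + h**3) + h = h + h**2 + h**3)
j(9)*(9 + 0)**2 = (9*(1 + 9 + 9**2))*(9 + 0)**2 = (9*(1 + 9 + 81))*9**2 = (9*91)*81 = 819*81 = 66339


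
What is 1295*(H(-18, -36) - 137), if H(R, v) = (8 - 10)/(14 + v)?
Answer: -1950270/11 ≈ -1.7730e+5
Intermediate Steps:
H(R, v) = -2/(14 + v)
1295*(H(-18, -36) - 137) = 1295*(-2/(14 - 36) - 137) = 1295*(-2/(-22) - 137) = 1295*(-2*(-1/22) - 137) = 1295*(1/11 - 137) = 1295*(-1506/11) = -1950270/11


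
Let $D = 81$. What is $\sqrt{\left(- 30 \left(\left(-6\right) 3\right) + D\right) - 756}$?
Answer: $3 i \sqrt{15} \approx 11.619 i$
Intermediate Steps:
$\sqrt{\left(- 30 \left(\left(-6\right) 3\right) + D\right) - 756} = \sqrt{\left(- 30 \left(\left(-6\right) 3\right) + 81\right) - 756} = \sqrt{\left(\left(-30\right) \left(-18\right) + 81\right) - 756} = \sqrt{\left(540 + 81\right) - 756} = \sqrt{621 - 756} = \sqrt{-135} = 3 i \sqrt{15}$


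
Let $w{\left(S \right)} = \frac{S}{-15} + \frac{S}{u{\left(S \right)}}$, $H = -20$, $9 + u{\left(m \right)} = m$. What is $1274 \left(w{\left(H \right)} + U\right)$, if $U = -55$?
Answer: $- \frac{5871866}{87} \approx -67493.0$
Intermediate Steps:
$u{\left(m \right)} = -9 + m$
$w{\left(S \right)} = - \frac{S}{15} + \frac{S}{-9 + S}$ ($w{\left(S \right)} = \frac{S}{-15} + \frac{S}{-9 + S} = S \left(- \frac{1}{15}\right) + \frac{S}{-9 + S} = - \frac{S}{15} + \frac{S}{-9 + S}$)
$1274 \left(w{\left(H \right)} + U\right) = 1274 \left(\frac{1}{15} \left(-20\right) \frac{1}{-9 - 20} \left(24 - -20\right) - 55\right) = 1274 \left(\frac{1}{15} \left(-20\right) \frac{1}{-29} \left(24 + 20\right) - 55\right) = 1274 \left(\frac{1}{15} \left(-20\right) \left(- \frac{1}{29}\right) 44 - 55\right) = 1274 \left(\frac{176}{87} - 55\right) = 1274 \left(- \frac{4609}{87}\right) = - \frac{5871866}{87}$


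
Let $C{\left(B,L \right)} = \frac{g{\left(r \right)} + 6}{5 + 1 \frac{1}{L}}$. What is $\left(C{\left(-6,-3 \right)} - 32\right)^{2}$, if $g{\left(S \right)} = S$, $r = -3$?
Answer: $\frac{192721}{196} \approx 983.27$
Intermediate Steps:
$C{\left(B,L \right)} = \frac{3}{5 + \frac{1}{L}}$ ($C{\left(B,L \right)} = \frac{-3 + 6}{5 + 1 \frac{1}{L}} = \frac{3}{5 + \frac{1}{L}}$)
$\left(C{\left(-6,-3 \right)} - 32\right)^{2} = \left(3 \left(-3\right) \frac{1}{1 + 5 \left(-3\right)} - 32\right)^{2} = \left(3 \left(-3\right) \frac{1}{1 - 15} - 32\right)^{2} = \left(3 \left(-3\right) \frac{1}{-14} - 32\right)^{2} = \left(3 \left(-3\right) \left(- \frac{1}{14}\right) - 32\right)^{2} = \left(\frac{9}{14} - 32\right)^{2} = \left(- \frac{439}{14}\right)^{2} = \frac{192721}{196}$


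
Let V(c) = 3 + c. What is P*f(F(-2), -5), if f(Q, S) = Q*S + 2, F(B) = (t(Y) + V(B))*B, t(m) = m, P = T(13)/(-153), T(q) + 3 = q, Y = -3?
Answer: 20/17 ≈ 1.1765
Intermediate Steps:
T(q) = -3 + q
P = -10/153 (P = (-3 + 13)/(-153) = 10*(-1/153) = -10/153 ≈ -0.065359)
F(B) = B**2 (F(B) = (-3 + (3 + B))*B = B*B = B**2)
f(Q, S) = 2 + Q*S
P*f(F(-2), -5) = -10*(2 + (-2)**2*(-5))/153 = -10*(2 + 4*(-5))/153 = -10*(2 - 20)/153 = -10/153*(-18) = 20/17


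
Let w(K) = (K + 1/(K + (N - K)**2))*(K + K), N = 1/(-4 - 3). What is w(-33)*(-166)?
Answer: -18540729240/51283 ≈ -3.6154e+5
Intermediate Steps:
N = -1/7 (N = 1/(-7) = -1/7 ≈ -0.14286)
w(K) = 2*K*(K + 1/(K + (-1/7 - K)**2)) (w(K) = (K + 1/(K + (-1/7 - K)**2))*(K + K) = (K + 1/(K + (-1/7 - K)**2))*(2*K) = 2*K*(K + 1/(K + (-1/7 - K)**2)))
w(-33)*(-166) = (2*(-33)*(49 - 33 + 49*(-33)**3 + 63*(-33)**2)/(1 + 49*(-33)**2 + 63*(-33)))*(-166) = (2*(-33)*(49 - 33 + 49*(-35937) + 63*1089)/(1 + 49*1089 - 2079))*(-166) = (2*(-33)*(49 - 33 - 1760913 + 68607)/(1 + 53361 - 2079))*(-166) = (2*(-33)*(-1692290)/51283)*(-166) = (2*(-33)*(1/51283)*(-1692290))*(-166) = (111691140/51283)*(-166) = -18540729240/51283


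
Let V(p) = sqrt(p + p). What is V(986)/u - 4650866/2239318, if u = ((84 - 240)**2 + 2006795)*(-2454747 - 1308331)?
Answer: -2325433/1119659 - sqrt(493)/3821652190609 ≈ -2.0769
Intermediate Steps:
u = -7643304381218 (u = ((-156)**2 + 2006795)*(-3763078) = (24336 + 2006795)*(-3763078) = 2031131*(-3763078) = -7643304381218)
V(p) = sqrt(2)*sqrt(p) (V(p) = sqrt(2*p) = sqrt(2)*sqrt(p))
V(986)/u - 4650866/2239318 = (sqrt(2)*sqrt(986))/(-7643304381218) - 4650866/2239318 = (2*sqrt(493))*(-1/7643304381218) - 4650866*1/2239318 = -sqrt(493)/3821652190609 - 2325433/1119659 = -2325433/1119659 - sqrt(493)/3821652190609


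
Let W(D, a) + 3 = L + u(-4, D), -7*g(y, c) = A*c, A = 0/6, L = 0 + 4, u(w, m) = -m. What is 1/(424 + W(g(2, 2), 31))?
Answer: 1/425 ≈ 0.0023529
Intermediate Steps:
L = 4
A = 0 (A = 0*(⅙) = 0)
g(y, c) = 0 (g(y, c) = -0*c = -⅐*0 = 0)
W(D, a) = 1 - D (W(D, a) = -3 + (4 - D) = 1 - D)
1/(424 + W(g(2, 2), 31)) = 1/(424 + (1 - 1*0)) = 1/(424 + (1 + 0)) = 1/(424 + 1) = 1/425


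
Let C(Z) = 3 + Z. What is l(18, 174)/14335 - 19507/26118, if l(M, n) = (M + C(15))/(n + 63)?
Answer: -22090681339/29577720870 ≈ -0.74687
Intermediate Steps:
l(M, n) = (18 + M)/(63 + n) (l(M, n) = (M + (3 + 15))/(n + 63) = (M + 18)/(63 + n) = (18 + M)/(63 + n))
l(18, 174)/14335 - 19507/26118 = ((18 + 18)/(63 + 174))/14335 - 19507/26118 = (36/237)*(1/14335) - 19507*1/26118 = ((1/237)*36)*(1/14335) - 19507/26118 = (12/79)*(1/14335) - 19507/26118 = 12/1132465 - 19507/26118 = -22090681339/29577720870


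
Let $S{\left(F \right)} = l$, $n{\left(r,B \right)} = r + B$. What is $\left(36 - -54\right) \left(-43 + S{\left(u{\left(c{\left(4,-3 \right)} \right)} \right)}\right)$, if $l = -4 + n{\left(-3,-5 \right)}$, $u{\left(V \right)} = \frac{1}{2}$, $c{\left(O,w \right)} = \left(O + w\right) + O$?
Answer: $-4950$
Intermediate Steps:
$n{\left(r,B \right)} = B + r$
$c{\left(O,w \right)} = w + 2 O$
$u{\left(V \right)} = \frac{1}{2}$
$l = -12$ ($l = -4 - 8 = -12$)
$S{\left(F \right)} = -12$
$\left(36 - -54\right) \left(-43 + S{\left(u{\left(c{\left(4,-3 \right)} \right)} \right)}\right) = \left(36 - -54\right) \left(-43 - 12\right) = \left(36 + 54\right) \left(-55\right) = 90 \left(-55\right) = -4950$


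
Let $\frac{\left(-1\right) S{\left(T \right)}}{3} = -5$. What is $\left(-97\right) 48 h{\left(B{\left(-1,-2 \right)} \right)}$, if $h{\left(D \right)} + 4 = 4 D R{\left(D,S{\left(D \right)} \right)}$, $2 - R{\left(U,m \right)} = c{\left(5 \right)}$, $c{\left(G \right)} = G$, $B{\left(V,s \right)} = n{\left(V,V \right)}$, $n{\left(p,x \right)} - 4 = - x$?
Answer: $297984$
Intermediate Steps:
$n{\left(p,x \right)} = 4 - x$
$B{\left(V,s \right)} = 4 - V$
$S{\left(T \right)} = 15$ ($S{\left(T \right)} = \left(-3\right) \left(-5\right) = 15$)
$R{\left(U,m \right)} = -3$ ($R{\left(U,m \right)} = 2 - 5 = -3$)
$h{\left(D \right)} = -4 - 12 D$ ($h{\left(D \right)} = -4 + 4 D \left(-3\right) = -4 - 12 D$)
$\left(-97\right) 48 h{\left(B{\left(-1,-2 \right)} \right)} = \left(-97\right) 48 \left(-4 - 12 \left(4 - -1\right)\right) = - 4656 \left(-4 - 12 \left(4 + 1\right)\right) = - 4656 \left(-4 - 60\right) = \left(-4656\right) \left(-64\right) = 297984$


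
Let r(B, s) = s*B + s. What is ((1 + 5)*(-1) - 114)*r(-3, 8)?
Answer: 1920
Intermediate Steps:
r(B, s) = s + B*s (r(B, s) = B*s + s = s + B*s)
((1 + 5)*(-1) - 114)*r(-3, 8) = ((1 + 5)*(-1) - 114)*(8*(1 - 3)) = (6*(-1) - 114)*(8*(-2)) = (-6 - 114)*(-16) = -120*(-16) = 1920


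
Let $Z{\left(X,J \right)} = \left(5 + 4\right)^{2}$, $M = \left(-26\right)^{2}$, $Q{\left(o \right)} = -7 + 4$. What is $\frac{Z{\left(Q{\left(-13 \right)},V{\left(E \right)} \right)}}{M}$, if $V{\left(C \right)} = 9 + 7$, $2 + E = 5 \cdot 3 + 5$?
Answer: $\frac{81}{676} \approx 0.11982$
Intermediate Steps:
$Q{\left(o \right)} = -3$
$E = 18$ ($E = -2 + \left(5 \cdot 3 + 5\right) = -2 + \left(15 + 5\right) = -2 + 20 = 18$)
$M = 676$
$V{\left(C \right)} = 16$
$Z{\left(X,J \right)} = 81$ ($Z{\left(X,J \right)} = 9^{2} = 81$)
$\frac{Z{\left(Q{\left(-13 \right)},V{\left(E \right)} \right)}}{M} = \frac{81}{676}$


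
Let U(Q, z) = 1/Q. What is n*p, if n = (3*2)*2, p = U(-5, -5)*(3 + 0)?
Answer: -36/5 ≈ -7.2000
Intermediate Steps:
p = -⅗ (p = (3 + 0)/(-5) = -⅕*3 = -⅗ ≈ -0.60000)
n = 12 (n = 6*2 = 12)
n*p = 12*(-⅗) = -36/5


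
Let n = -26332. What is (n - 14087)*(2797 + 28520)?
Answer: -1265801823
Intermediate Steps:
(n - 14087)*(2797 + 28520) = (-26332 - 14087)*(2797 + 28520) = -40419*31317 = -1265801823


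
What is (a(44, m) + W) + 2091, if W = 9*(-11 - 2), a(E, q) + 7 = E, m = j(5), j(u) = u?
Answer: 2011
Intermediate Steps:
m = 5
a(E, q) = -7 + E
W = -117 (W = 9*(-13) = -117)
(a(44, m) + W) + 2091 = ((-7 + 44) - 117) + 2091 = (37 - 117) + 2091 = -80 + 2091 = 2011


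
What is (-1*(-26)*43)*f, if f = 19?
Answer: 21242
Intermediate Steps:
(-1*(-26)*43)*f = (-1*(-26)*43)*19 = (26*43)*19 = 1118*19 = 21242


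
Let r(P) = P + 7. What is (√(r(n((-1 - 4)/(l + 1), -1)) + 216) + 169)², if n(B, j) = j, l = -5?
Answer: (169 + √222)² ≈ 33819.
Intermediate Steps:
r(P) = 7 + P
(√(r(n((-1 - 4)/(l + 1), -1)) + 216) + 169)² = (√((7 - 1) + 216) + 169)² = (√(6 + 216) + 169)² = (√222 + 169)² = (169 + √222)²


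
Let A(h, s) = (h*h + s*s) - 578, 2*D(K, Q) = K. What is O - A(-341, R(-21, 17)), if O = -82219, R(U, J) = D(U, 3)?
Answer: -792129/4 ≈ -1.9803e+5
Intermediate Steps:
D(K, Q) = K/2
R(U, J) = U/2
A(h, s) = -578 + h² + s² (A(h, s) = (h² + s²) - 578 = -578 + h² + s²)
O - A(-341, R(-21, 17)) = -82219 - (-578 + (-341)² + ((½)*(-21))²) = -82219 - (-578 + 116281 + (-21/2)²) = -82219 - (-578 + 116281 + 441/4) = -82219 - 1*463253/4 = -82219 - 463253/4 = -792129/4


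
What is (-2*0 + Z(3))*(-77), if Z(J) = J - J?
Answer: 0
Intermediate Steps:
Z(J) = 0
(-2*0 + Z(3))*(-77) = (-2*0 + 0)*(-77) = (0 + 0)*(-77) = 0*(-77) = 0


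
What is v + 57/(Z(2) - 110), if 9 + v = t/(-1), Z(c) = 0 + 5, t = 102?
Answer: -3904/35 ≈ -111.54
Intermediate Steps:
Z(c) = 5
v = -111 (v = -9 + 102/(-1) = -9 + 102*(-1) = -9 - 102 = -111)
v + 57/(Z(2) - 110) = -111 + 57/(5 - 110) = -111 + 57/(-105) = -111 - 1/105*57 = -111 - 19/35 = -3904/35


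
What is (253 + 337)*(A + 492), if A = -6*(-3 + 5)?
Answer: 283200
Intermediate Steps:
A = -12 (A = -6*2 = -12)
(253 + 337)*(A + 492) = (253 + 337)*(-12 + 492) = 590*480 = 283200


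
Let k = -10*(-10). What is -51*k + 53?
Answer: -5047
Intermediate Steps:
k = 100
-51*k + 53 = -51*100 + 53 = -5100 + 53 = -5047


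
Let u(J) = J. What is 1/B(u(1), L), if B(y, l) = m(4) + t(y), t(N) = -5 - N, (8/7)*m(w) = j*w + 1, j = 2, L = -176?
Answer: 8/15 ≈ 0.53333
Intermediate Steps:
m(w) = 7/8 + 7*w/4 (m(w) = 7*(2*w + 1)/8 = 7*(1 + 2*w)/8 = 7/8 + 7*w/4)
B(y, l) = 23/8 - y (B(y, l) = (7/8 + (7/4)*4) + (-5 - y) = (7/8 + 7) + (-5 - y) = 63/8 + (-5 - y) = 23/8 - y)
1/B(u(1), L) = 1/(23/8 - 1*1) = 1/(23/8 - 1) = 1/(15/8) = 8/15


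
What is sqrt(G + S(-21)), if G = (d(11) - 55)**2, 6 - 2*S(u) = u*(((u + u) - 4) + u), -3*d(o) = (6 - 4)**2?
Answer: sqrt(89026)/6 ≈ 49.729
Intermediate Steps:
d(o) = -4/3 (d(o) = -(6 - 4)**2/3 = -1/3*2**2 = -1/3*4 = -4/3)
S(u) = 3 - u*(-4 + 3*u)/2 (S(u) = 3 - u*(((u + u) - 4) + u)/2 = 3 - u*((2*u - 4) + u)/2 = 3 - u*((-4 + 2*u) + u)/2 = 3 - u*(-4 + 3*u)/2)
G = 28561/9 (G = (-4/3 - 55)**2 = (-169/3)**2 = 28561/9 ≈ 3173.4)
sqrt(G + S(-21)) = sqrt(28561/9 + (3 + 2*(-21) - 3/2*(-21)**2)) = sqrt(28561/9 + (3 - 42 - 3/2*441)) = sqrt(28561/9 + (3 - 42 - 1323/2)) = sqrt(28561/9 - 1401/2) = sqrt(44513/18) = sqrt(89026)/6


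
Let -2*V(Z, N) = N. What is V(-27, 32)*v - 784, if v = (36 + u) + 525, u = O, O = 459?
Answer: -17104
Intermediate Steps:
u = 459
v = 1020 (v = (36 + 459) + 525 = 495 + 525 = 1020)
V(Z, N) = -N/2
V(-27, 32)*v - 784 = -½*32*1020 - 784 = -16*1020 - 784 = -16320 - 784 = -17104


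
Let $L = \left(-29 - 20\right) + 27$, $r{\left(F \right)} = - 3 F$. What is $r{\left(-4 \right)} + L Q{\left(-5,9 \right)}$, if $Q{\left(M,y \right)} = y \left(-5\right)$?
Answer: $1002$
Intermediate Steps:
$L = -22$ ($L = -49 + 27 = -22$)
$Q{\left(M,y \right)} = - 5 y$
$r{\left(-4 \right)} + L Q{\left(-5,9 \right)} = \left(-3\right) \left(-4\right) - 22 \left(\left(-5\right) 9\right) = 12 - -990 = 12 + 990 = 1002$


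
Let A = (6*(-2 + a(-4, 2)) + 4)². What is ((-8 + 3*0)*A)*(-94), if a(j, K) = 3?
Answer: 75200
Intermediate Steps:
A = 100 (A = (6*(-2 + 3) + 4)² = (6*1 + 4)² = (6 + 4)² = 10² = 100)
((-8 + 3*0)*A)*(-94) = ((-8 + 3*0)*100)*(-94) = ((-8 + 0)*100)*(-94) = -8*100*(-94) = -800*(-94) = 75200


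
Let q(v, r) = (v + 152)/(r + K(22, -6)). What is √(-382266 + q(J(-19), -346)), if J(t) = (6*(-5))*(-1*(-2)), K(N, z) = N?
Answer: I*√30963569/9 ≈ 618.28*I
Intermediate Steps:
J(t) = -60 (J(t) = -30*2 = -60)
q(v, r) = (152 + v)/(22 + r) (q(v, r) = (v + 152)/(r + 22) = (152 + v)/(22 + r))
√(-382266 + q(J(-19), -346)) = √(-382266 + (152 - 60)/(22 - 346)) = √(-382266 + 92/(-324)) = √(-382266 - 1/324*92) = √(-382266 - 23/81) = √(-30963569/81) = I*√30963569/9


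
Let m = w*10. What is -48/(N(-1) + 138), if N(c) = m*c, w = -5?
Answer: -12/47 ≈ -0.25532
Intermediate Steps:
m = -50 (m = -5*10 = -50)
N(c) = -50*c
-48/(N(-1) + 138) = -48/(-50*(-1) + 138) = -48/(50 + 138) = -48/188 = -48*1/188 = -12/47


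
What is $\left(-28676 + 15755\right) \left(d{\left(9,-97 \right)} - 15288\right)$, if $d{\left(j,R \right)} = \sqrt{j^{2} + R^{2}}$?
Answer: $197536248 - 12921 \sqrt{9490} \approx 1.9628 \cdot 10^{8}$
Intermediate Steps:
$d{\left(j,R \right)} = \sqrt{R^{2} + j^{2}}$
$\left(-28676 + 15755\right) \left(d{\left(9,-97 \right)} - 15288\right) = \left(-28676 + 15755\right) \left(\sqrt{\left(-97\right)^{2} + 9^{2}} - 15288\right) = - 12921 \left(\sqrt{9409 + 81} - 15288\right) = - 12921 \left(\sqrt{9490} - 15288\right) = - 12921 \left(-15288 + \sqrt{9490}\right) = 197536248 - 12921 \sqrt{9490}$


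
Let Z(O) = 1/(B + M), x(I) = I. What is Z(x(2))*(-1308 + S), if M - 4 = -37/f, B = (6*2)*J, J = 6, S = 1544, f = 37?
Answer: 236/75 ≈ 3.1467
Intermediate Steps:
B = 72 (B = (6*2)*6 = 12*6 = 72)
M = 3 (M = 4 - 37/37 = 4 - 37*1/37 = 4 - 1 = 3)
Z(O) = 1/75 (Z(O) = 1/(72 + 3) = 1/75)
Z(x(2))*(-1308 + S) = (-1308 + 1544)/75 = (1/75)*236 = 236/75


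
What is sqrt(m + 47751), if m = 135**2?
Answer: 2*sqrt(16494) ≈ 256.86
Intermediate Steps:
m = 18225
sqrt(m + 47751) = sqrt(18225 + 47751) = sqrt(65976) = 2*sqrt(16494)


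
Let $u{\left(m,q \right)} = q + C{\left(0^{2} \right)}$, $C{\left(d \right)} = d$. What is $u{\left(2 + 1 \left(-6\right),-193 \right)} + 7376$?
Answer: $7183$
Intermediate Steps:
$u{\left(m,q \right)} = q$ ($u{\left(m,q \right)} = q + 0^{2} = q + 0 = q$)
$u{\left(2 + 1 \left(-6\right),-193 \right)} + 7376 = -193 + 7376 = 7183$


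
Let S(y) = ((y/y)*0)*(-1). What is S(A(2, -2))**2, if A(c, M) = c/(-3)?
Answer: 0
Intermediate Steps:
A(c, M) = -c/3 (A(c, M) = c*(-1/3) = -c/3)
S(y) = 0 (S(y) = (1*0)*(-1) = 0*(-1) = 0)
S(A(2, -2))**2 = 0**2 = 0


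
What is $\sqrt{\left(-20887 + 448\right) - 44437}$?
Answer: $14 i \sqrt{331} \approx 254.71 i$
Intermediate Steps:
$\sqrt{\left(-20887 + 448\right) - 44437} = \sqrt{-20439 - 44437} = \sqrt{-64876} = 14 i \sqrt{331}$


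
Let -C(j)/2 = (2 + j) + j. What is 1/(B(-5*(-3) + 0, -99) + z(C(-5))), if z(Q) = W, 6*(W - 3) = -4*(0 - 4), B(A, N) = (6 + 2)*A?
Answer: 3/377 ≈ 0.0079576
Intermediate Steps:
B(A, N) = 8*A
W = 17/3 (W = 3 + (-4*(0 - 4))/6 = 3 + (-4*(-4))/6 = 3 + (⅙)*16 = 3 + 8/3 = 17/3 ≈ 5.6667)
C(j) = -4 - 4*j (C(j) = -2*((2 + j) + j) = -2*(2 + 2*j) = -4 - 4*j)
z(Q) = 17/3
1/(B(-5*(-3) + 0, -99) + z(C(-5))) = 1/(8*(-5*(-3) + 0) + 17/3) = 1/(8*(15 + 0) + 17/3) = 1/(8*15 + 17/3) = 1/(120 + 17/3) = 1/(377/3) = 3/377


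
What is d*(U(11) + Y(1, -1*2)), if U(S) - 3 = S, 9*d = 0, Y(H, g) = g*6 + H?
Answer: 0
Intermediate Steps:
Y(H, g) = H + 6*g (Y(H, g) = 6*g + H = H + 6*g)
d = 0 (d = (⅑)*0 = 0)
U(S) = 3 + S
d*(U(11) + Y(1, -1*2)) = 0*((3 + 11) + (1 + 6*(-1*2))) = 0*(14 + (1 + 6*(-2))) = 0*(14 + (1 - 12)) = 0*(14 - 11) = 0*3 = 0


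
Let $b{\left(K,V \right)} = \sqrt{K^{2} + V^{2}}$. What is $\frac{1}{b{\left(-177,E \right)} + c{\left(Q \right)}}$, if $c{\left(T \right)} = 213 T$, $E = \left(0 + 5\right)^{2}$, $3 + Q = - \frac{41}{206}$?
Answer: $- \frac{28915602}{18346894745} - \frac{42436 \sqrt{31954}}{18346894745} \approx -0.0019895$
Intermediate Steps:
$Q = - \frac{659}{206}$ ($Q = -3 - \frac{41}{206} = - \frac{659}{206} \approx -3.199$)
$E = 25$ ($E = 5^{2} = 25$)
$\frac{1}{b{\left(-177,E \right)} + c{\left(Q \right)}} = \frac{1}{\sqrt{\left(-177\right)^{2} + 25^{2}} + 213 \left(- \frac{659}{206}\right)} = \frac{1}{\sqrt{31329 + 625} - \frac{140367}{206}} = \frac{1}{\sqrt{31954} - \frac{140367}{206}} = \frac{1}{- \frac{140367}{206} + \sqrt{31954}}$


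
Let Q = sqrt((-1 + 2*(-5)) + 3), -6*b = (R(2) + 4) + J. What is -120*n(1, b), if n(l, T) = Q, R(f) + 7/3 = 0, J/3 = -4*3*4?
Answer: -240*I*sqrt(2) ≈ -339.41*I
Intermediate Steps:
J = -144 (J = 3*(-4*3*4) = 3*(-12*4) = 3*(-48) = -144)
R(f) = -7/3 (R(f) = -7/3 + 0 = -7/3)
b = 427/18 (b = -((-7/3 + 4) - 144)/6 = -(5/3 - 144)/6 = -1/6*(-427/3) = 427/18 ≈ 23.722)
Q = 2*I*sqrt(2) (Q = sqrt((-1 - 10) + 3) = sqrt(-11 + 3) = sqrt(-8) = 2*I*sqrt(2) ≈ 2.8284*I)
n(l, T) = 2*I*sqrt(2)
-120*n(1, b) = -240*I*sqrt(2)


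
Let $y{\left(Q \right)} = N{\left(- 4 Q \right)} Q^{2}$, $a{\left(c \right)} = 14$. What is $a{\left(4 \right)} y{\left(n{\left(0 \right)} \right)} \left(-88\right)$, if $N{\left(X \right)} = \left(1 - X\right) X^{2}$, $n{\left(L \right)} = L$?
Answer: $0$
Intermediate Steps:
$N{\left(X \right)} = X^{2} \left(1 - X\right)$
$y{\left(Q \right)} = 16 Q^{4} \left(1 + 4 Q\right)$ ($y{\left(Q \right)} = \left(- 4 Q\right)^{2} \left(1 - - 4 Q\right) Q^{2} = 16 Q^{2} \left(1 + 4 Q\right) Q^{2} = 16 Q^{4} \left(1 + 4 Q\right)$)
$a{\left(4 \right)} y{\left(n{\left(0 \right)} \right)} \left(-88\right) = 14 \cdot 0^{4} \left(16 + 64 \cdot 0\right) \left(-88\right) = 14 \cdot 0 \left(16 + 0\right) \left(-88\right) = 14 \cdot 0 \cdot 16 \left(-88\right) = 14 \cdot 0 \left(-88\right) = 0 \left(-88\right) = 0$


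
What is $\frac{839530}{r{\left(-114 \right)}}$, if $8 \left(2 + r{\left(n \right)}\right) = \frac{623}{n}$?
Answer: $- \frac{765651360}{2447} \approx -3.1289 \cdot 10^{5}$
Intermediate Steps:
$r{\left(n \right)} = -2 + \frac{623}{8 n}$ ($r{\left(n \right)} = -2 + \frac{623 \frac{1}{n}}{8} = -2 + \frac{623}{8 n}$)
$\frac{839530}{r{\left(-114 \right)}} = \frac{839530}{-2 + \frac{623}{8 \left(-114\right)}} = \frac{839530}{-2 + \frac{623}{8} \left(- \frac{1}{114}\right)} = \frac{839530}{-2 - \frac{623}{912}} = \frac{839530}{- \frac{2447}{912}} = 839530 \left(- \frac{912}{2447}\right) = - \frac{765651360}{2447}$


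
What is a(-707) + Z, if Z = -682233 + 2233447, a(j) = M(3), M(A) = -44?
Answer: 1551170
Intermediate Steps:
a(j) = -44
Z = 1551214
a(-707) + Z = -44 + 1551214 = 1551170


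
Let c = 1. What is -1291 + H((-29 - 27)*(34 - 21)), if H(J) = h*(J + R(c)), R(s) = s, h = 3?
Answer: -3472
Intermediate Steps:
H(J) = 3 + 3*J (H(J) = 3*(J + 1) = 3*(1 + J) = 3 + 3*J)
-1291 + H((-29 - 27)*(34 - 21)) = -1291 + (3 + 3*((-29 - 27)*(34 - 21))) = -1291 + (3 + 3*(-56*13)) = -1291 + (3 + 3*(-728)) = -1291 + (3 - 2184) = -1291 - 2181 = -3472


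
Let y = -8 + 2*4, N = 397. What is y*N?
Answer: 0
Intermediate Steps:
y = 0 (y = -8 + 8 = 0)
y*N = 0*397 = 0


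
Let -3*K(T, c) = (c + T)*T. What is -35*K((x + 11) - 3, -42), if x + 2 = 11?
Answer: -14875/3 ≈ -4958.3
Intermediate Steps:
x = 9 (x = -2 + 11 = 9)
K(T, c) = -T*(T + c)/3 (K(T, c) = -(c + T)*T/3 = -(T + c)*T/3 = -T*(T + c)/3)
-35*K((x + 11) - 3, -42) = -(-35)*((9 + 11) - 3)*(((9 + 11) - 3) - 42)/3 = -(-35)*(20 - 3)*((20 - 3) - 42)/3 = -(-35)*17*(17 - 42)/3 = -(-35)*17*(-25)/3 = -35*425/3 = -14875/3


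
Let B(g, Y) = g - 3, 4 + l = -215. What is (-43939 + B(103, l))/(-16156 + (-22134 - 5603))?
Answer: 4871/4877 ≈ 0.99877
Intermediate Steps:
l = -219 (l = -4 - 215 = -219)
B(g, Y) = -3 + g
(-43939 + B(103, l))/(-16156 + (-22134 - 5603)) = (-43939 + (-3 + 103))/(-16156 + (-22134 - 5603)) = (-43939 + 100)/(-16156 - 27737) = -43839/(-43893) = -43839*(-1/43893) = 4871/4877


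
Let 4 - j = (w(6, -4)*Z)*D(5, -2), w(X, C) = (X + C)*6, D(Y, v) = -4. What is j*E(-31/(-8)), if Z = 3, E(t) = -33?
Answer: -4884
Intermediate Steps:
w(X, C) = 6*C + 6*X (w(X, C) = (C + X)*6 = 6*C + 6*X)
j = 148 (j = 4 - (6*(-4) + 6*6)*3*(-4) = 4 - (-24 + 36)*3*(-4) = 4 - 12*3*(-4) = 4 - 36*(-4) = 4 - 1*(-144) = 4 + 144 = 148)
j*E(-31/(-8)) = 148*(-33) = -4884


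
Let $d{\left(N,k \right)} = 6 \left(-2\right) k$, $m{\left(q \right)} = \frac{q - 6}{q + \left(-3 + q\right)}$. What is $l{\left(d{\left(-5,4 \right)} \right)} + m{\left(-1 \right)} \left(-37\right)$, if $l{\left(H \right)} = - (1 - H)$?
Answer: $- \frac{504}{5} \approx -100.8$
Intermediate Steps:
$m{\left(q \right)} = \frac{-6 + q}{-3 + 2 q}$
$d{\left(N,k \right)} = - 12 k$
$l{\left(H \right)} = -1 + H$
$l{\left(d{\left(-5,4 \right)} \right)} + m{\left(-1 \right)} \left(-37\right) = \left(-1 - 48\right) + \frac{-6 - 1}{-3 + 2 \left(-1\right)} \left(-37\right) = \left(-1 - 48\right) + \frac{1}{-3 - 2} \left(-7\right) \left(-37\right) = -49 + \frac{1}{-5} \left(-7\right) \left(-37\right) = -49 + \left(- \frac{1}{5}\right) \left(-7\right) \left(-37\right) = -49 + \frac{7}{5} \left(-37\right) = -49 - \frac{259}{5} = - \frac{504}{5}$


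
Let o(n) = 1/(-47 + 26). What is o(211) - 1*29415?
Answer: -617716/21 ≈ -29415.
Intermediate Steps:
o(n) = -1/21 (o(n) = 1/(-21) = -1/21)
o(211) - 1*29415 = -1/21 - 1*29415 = -1/21 - 29415 = -617716/21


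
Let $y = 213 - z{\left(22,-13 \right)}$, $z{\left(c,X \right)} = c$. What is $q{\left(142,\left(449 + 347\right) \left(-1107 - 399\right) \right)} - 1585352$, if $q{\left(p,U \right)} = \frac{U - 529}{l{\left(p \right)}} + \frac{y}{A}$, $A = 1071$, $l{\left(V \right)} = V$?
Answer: $- \frac{242387931397}{152082} \approx -1.5938 \cdot 10^{6}$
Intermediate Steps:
$y = 191$ ($y = 213 - 22 = 191$)
$q{\left(p,U \right)} = \frac{191}{1071} + \frac{-529 + U}{p}$ ($q{\left(p,U \right)} = \frac{U - 529}{p} + \frac{191}{1071} = \frac{U - 529}{p} + 191 \cdot \frac{1}{1071} = \frac{-529 + U}{p} + \frac{191}{1071} = \frac{191}{1071} + \frac{-529 + U}{p}$)
$q{\left(142,\left(449 + 347\right) \left(-1107 - 399\right) \right)} - 1585352 = \frac{-529 + \left(449 + 347\right) \left(-1107 - 399\right) + \frac{191}{1071} \cdot 142}{142} - 1585352 = \frac{-529 + 796 \left(-1506\right) + \frac{27122}{1071}}{142} - 1585352 = \frac{-529 - 1198776 + \frac{27122}{1071}}{142} - 1585352 = \frac{1}{142} \left(- \frac{1284428533}{1071}\right) - 1585352 = - \frac{1284428533}{152082} - 1585352 = - \frac{242387931397}{152082}$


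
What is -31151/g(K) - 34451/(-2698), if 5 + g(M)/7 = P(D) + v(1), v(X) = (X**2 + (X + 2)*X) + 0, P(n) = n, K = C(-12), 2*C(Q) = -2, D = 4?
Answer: -83321927/56658 ≈ -1470.6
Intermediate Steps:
C(Q) = -1 (C(Q) = (1/2)*(-2) = -1)
K = -1
v(X) = X**2 + X*(2 + X) (v(X) = (X**2 + (2 + X)*X) + 0 = (X**2 + X*(2 + X)) + 0 = X**2 + X*(2 + X))
g(M) = 21 (g(M) = -35 + 7*(4 + 2*1*(1 + 1)) = -35 + 7*(4 + 2*1*2) = -35 + 7*(4 + 4) = -35 + 7*8 = -35 + 56 = 21)
-31151/g(K) - 34451/(-2698) = -31151/21 - 34451/(-2698) = -31151*1/21 - 34451*(-1/2698) = -31151/21 + 34451/2698 = -83321927/56658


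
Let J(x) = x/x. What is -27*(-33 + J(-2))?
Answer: 864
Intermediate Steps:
J(x) = 1
-27*(-33 + J(-2)) = -27*(-33 + 1) = -27*(-32) = 864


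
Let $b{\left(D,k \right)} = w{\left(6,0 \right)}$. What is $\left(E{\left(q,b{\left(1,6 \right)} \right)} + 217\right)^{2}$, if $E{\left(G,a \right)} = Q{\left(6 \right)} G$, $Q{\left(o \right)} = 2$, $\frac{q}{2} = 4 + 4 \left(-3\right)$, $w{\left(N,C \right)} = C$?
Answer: $34225$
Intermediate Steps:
$b{\left(D,k \right)} = 0$
$q = -16$ ($q = 2 \left(4 + 4 \left(-3\right)\right) = 2 \left(4 - 12\right) = 2 \left(-8\right) = -16$)
$E{\left(G,a \right)} = 2 G$
$\left(E{\left(q,b{\left(1,6 \right)} \right)} + 217\right)^{2} = \left(2 \left(-16\right) + 217\right)^{2} = \left(-32 + 217\right)^{2} = 185^{2} = 34225$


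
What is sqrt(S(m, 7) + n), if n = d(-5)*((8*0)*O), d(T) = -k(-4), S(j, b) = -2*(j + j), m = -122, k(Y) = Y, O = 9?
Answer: 2*sqrt(122) ≈ 22.091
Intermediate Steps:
S(j, b) = -4*j
d(T) = 4 (d(T) = -1*(-4) = 4)
n = 0 (n = 4*((8*0)*9) = 4*(0*9) = 4*0 = 0)
sqrt(S(m, 7) + n) = sqrt(-4*(-122) + 0) = sqrt(488 + 0) = sqrt(488) = 2*sqrt(122)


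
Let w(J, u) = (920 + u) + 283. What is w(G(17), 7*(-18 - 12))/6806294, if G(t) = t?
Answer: 993/6806294 ≈ 0.00014589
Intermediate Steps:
w(J, u) = 1203 + u
w(G(17), 7*(-18 - 12))/6806294 = (1203 + 7*(-18 - 12))/6806294 = (1203 + 7*(-30))*(1/6806294) = (1203 - 210)*(1/6806294) = 993*(1/6806294) = 993/6806294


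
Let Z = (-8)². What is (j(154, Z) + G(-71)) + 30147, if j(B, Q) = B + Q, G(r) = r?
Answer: 30294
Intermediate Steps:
Z = 64
(j(154, Z) + G(-71)) + 30147 = ((154 + 64) - 71) + 30147 = (218 - 71) + 30147 = 147 + 30147 = 30294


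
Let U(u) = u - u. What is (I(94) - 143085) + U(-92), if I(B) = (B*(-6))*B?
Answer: -196101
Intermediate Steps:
U(u) = 0
I(B) = -6*B² (I(B) = (-6*B)*B = -6*B²)
(I(94) - 143085) + U(-92) = (-6*94² - 143085) + 0 = (-6*8836 - 143085) + 0 = (-53016 - 143085) + 0 = -196101 + 0 = -196101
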